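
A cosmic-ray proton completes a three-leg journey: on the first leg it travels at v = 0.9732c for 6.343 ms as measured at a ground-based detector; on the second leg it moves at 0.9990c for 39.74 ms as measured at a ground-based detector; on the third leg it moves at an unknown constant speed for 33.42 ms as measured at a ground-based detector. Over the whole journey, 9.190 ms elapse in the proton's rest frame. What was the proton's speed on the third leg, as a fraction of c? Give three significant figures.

β = 0.984

Leg 1: γ = 1/√(1 − 0.9732²) = 1/√0.05288 = 4.349; τ_1 = 6.343/4.349 = 1.459 ms.
Leg 2: γ = 1/√(1 − 0.9990²) = 1/√0.001999 = 22.37; τ_2 = 39.74/22.37 = 1.777 ms.
Leg 3: speed unknown; τ_3 = 33.42/γ_3.
Total proper time: 1.459 + 1.777 + τ_3 = 9.190, so τ_3 = 9.190 − 3.235 = 5.955 ms.
γ_3 = 33.42/5.955 = 5.612; β = √(1 − 1/γ²) = √0.9683.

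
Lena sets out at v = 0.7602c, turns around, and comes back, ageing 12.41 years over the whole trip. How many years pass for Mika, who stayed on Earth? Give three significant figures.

γ = 1/√(1 − 0.7602²) = 1/√0.4221 = 1.539
Earth-frame duration is the dilated interval: Δt = γτ = 1.539 × 12.41 years.

Δt = 19.1 years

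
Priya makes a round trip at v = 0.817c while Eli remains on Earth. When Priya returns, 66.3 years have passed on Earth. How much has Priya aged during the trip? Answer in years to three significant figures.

τ = 38.2 years

γ = 1/√(1 − 0.817²) = 1/√0.3325 = 1.734
Priya's clock measures proper time along the trip: τ = Δt/γ = 66.3/1.734 years.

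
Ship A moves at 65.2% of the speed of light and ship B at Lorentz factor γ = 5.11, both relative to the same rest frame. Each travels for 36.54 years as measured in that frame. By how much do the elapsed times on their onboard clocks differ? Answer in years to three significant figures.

|τ_A − τ_B| = 20.6 years

A: β = 0.652; γ = 1/√(1 − 0.652²) = 1/√0.5749 = 1.319; τ_A = 36.54/1.319 = 27.71 years.
B: γ = 5.11; τ_B = 36.54/5.110 = 7.151 years.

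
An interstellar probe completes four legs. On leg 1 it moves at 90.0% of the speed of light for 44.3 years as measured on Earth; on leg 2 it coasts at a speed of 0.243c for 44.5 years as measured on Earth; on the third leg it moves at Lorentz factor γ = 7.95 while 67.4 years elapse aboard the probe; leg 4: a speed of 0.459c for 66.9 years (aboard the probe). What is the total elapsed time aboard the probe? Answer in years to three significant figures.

Leg 1: β = 0.900; γ = 1/√(1 − 0.900²) = 1/√0.1900 = 2.294; τ_1 = 44.3/2.294 = 19.31 years.
Leg 2: γ = 1/√(1 − 0.243²) = 1/√0.9410 = 1.031; τ_2 = 44.5/1.031 = 43.17 years.
Leg 3: 67.4 years is already measured aboard the probe.
Leg 4: 66.9 years is already measured aboard the probe.
Total: 19.31 + 43.17 + 67.40 + 66.90 years.

τ = 197 years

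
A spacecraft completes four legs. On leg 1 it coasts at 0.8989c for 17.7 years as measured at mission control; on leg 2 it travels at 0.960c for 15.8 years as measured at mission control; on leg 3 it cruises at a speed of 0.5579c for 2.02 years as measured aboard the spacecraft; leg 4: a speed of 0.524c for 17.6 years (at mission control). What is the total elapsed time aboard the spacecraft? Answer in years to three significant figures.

Leg 1: γ = 1/√(1 − 0.8989²) = 1/√0.1920 = 2.282; τ_1 = 17.7/2.282 = 7.755 years.
Leg 2: γ = 1/√(1 − 0.960²) = 25/7 ≈ 3.571; τ_2 = 15.8/3.571 = 4.424 years.
Leg 3: 2.02 years is already measured aboard the spacecraft.
Leg 4: γ = 1/√(1 − 0.524²) = 1/√0.7254 = 1.174; τ_4 = 17.6/1.174 = 14.99 years.
Total: 7.755 + 4.424 + 2.020 + 14.99 years.

τ = 29.2 years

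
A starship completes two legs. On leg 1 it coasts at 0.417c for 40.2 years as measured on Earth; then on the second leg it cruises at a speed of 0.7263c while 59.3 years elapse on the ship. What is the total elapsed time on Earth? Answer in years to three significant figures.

Leg 1: 40.2 years is already measured on Earth.
Leg 2: γ = 1/√(1 − 0.7263²) = 1/√0.4725 = 1.455; Δt_2 = 1.455 × 59.3 = 86.27 years.
Total: 40.20 + 86.27 years.

Δt = 126 years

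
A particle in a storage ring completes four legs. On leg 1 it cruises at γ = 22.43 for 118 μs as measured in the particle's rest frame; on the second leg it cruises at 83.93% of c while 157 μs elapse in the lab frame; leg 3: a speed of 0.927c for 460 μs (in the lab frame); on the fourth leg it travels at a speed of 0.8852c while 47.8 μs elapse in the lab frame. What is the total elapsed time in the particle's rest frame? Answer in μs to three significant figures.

Leg 1: 118 μs is already measured in the particle's rest frame.
Leg 2: β = 0.8393; γ = 1/√(1 − 0.8393²) = 1/√0.2956 = 1.839; τ_2 = 157/1.839 = 85.36 μs.
Leg 3: γ = 1/√(1 − 0.927²) = 1/√0.1407 = 2.666; τ_3 = 460/2.666 = 172.5 μs.
Leg 4: γ = 1/√(1 − 0.8852²) = 1/√0.2164 = 2.150; τ_4 = 47.8/2.150 = 22.24 μs.
Total: 118.0 + 85.36 + 172.5 + 22.24 μs.

τ = 398 μs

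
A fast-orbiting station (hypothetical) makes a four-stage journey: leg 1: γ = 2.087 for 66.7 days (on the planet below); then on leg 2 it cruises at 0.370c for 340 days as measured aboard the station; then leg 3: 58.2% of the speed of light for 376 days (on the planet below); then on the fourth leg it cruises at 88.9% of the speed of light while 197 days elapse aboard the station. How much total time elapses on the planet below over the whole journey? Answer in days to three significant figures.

Δt = 1240 days

Leg 1: 66.7 days is already measured on the planet below.
Leg 2: γ = 1/√(1 − 0.370²) = 1/√0.8631 = 1.076; Δt_2 = 1.076 × 340 = 366.0 days.
Leg 3: 376 days is already measured on the planet below.
Leg 4: β = 0.889; γ = 1/√(1 − 0.889²) = 1/√0.2097 = 2.184; Δt_4 = 2.184 × 197 = 430.2 days.
Total: 66.70 + 366.0 + 376.0 + 430.2 days.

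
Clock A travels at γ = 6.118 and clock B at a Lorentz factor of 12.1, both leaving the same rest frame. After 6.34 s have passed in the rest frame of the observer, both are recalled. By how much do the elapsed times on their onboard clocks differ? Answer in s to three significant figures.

A: γ = 6.118; τ_A = 6.34/6.118 = 1.036 s.
B: γ = 12.1; τ_B = 6.34/12.10 = 0.5240 s.

|τ_A − τ_B| = 0.512 s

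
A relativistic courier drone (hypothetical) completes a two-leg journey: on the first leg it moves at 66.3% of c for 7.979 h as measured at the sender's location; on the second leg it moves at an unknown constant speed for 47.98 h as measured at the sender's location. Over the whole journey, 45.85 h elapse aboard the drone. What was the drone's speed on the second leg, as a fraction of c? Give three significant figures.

Leg 1: β = 0.663; γ = 1/√(1 − 0.663²) = 1/√0.5604 = 1.336; τ_1 = 7.979/1.336 = 5.973 h.
Leg 2: speed unknown; τ_2 = 47.98/γ_2.
Total proper time: 5.973 + τ_2 = 45.85, so τ_2 = 45.85 − 5.973 = 39.88 h.
γ_2 = 47.98/39.88 = 1.203; β = √(1 − 1/γ²) = √0.3093.

β = 0.556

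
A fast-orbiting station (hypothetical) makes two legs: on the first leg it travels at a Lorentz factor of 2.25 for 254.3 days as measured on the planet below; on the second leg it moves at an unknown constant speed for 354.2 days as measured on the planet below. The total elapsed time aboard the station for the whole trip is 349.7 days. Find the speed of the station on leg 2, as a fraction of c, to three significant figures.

Leg 1: γ = 2.25; τ_1 = 254.3/2.250 = 113.0 days.
Leg 2: speed unknown; τ_2 = 354.2/γ_2.
Total proper time: 113.0 + τ_2 = 349.7, so τ_2 = 349.7 − 113.0 = 236.7 days.
γ_2 = 354.2/236.7 = 1.497; β = √(1 − 1/γ²) = √0.5535.

β = 0.744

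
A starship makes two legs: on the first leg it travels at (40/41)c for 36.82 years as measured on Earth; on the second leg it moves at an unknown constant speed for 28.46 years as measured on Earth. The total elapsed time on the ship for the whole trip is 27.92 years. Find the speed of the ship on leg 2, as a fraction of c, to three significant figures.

Leg 1: γ = 1/√(1 − (40/41)²) = 41/9 ≈ 4.556; τ_1 = 36.82/4.556 = 8.082 years.
Leg 2: speed unknown; τ_2 = 28.46/γ_2.
Total proper time: 8.082 + τ_2 = 27.92, so τ_2 = 27.92 − 8.082 = 19.84 years.
γ_2 = 28.46/19.84 = 1.435; β = √(1 − 1/γ²) = √0.5141.

β = 0.717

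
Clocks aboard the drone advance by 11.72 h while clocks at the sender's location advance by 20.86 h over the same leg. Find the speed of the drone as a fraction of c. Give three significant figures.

The proper time is measured aboard the drone (both events occur at the drone's location); Δt is measured at the sender's location. γ = Δt/τ = 20.86/11.72 = 1.780.
β = √(1 − 1/γ²) = √(1 − 0.3157) = √0.6843

β = 0.827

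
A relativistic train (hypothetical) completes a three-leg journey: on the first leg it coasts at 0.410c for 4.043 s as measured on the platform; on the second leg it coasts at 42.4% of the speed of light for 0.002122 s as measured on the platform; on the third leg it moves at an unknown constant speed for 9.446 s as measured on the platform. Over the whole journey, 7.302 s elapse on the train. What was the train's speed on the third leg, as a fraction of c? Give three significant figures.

Leg 1: γ = 1/√(1 − 0.410²) = 1/√0.8319 = 1.096; τ_1 = 4.043/1.096 = 3.688 s.
Leg 2: β = 0.424; γ = 1/√(1 − 0.424²) = 1/√0.8202 = 1.104; τ_2 = 0.002122/1.104 = 0.001922 s.
Leg 3: speed unknown; τ_3 = 9.446/γ_3.
Total proper time: 3.688 + 0.001922 + τ_3 = 7.302, so τ_3 = 7.302 − 3.689 = 3.613 s.
γ_3 = 9.446/3.613 = 2.615; β = √(1 − 1/γ²) = √0.8537.

β = 0.924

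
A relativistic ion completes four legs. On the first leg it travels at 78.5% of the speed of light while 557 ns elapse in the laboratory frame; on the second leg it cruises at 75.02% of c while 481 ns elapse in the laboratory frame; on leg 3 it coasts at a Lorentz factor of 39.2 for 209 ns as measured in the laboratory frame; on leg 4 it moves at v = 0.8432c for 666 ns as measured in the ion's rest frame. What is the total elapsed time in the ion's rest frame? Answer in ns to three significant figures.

Leg 1: β = 0.785; γ = 1/√(1 − 0.785²) = 1/√0.3838 = 1.614; τ_1 = 557/1.614 = 345.1 ns.
Leg 2: β = 0.7502; γ = 1/√(1 − 0.7502²) = 1/√0.4372 = 1.512; τ_2 = 481/1.512 = 318.0 ns.
Leg 3: γ = 39.2; τ_3 = 209/39.20 = 5.332 ns.
Leg 4: 666 ns is already measured in the ion's rest frame.
Total: 345.1 + 318.0 + 5.332 + 666.0 ns.

τ = 1330 ns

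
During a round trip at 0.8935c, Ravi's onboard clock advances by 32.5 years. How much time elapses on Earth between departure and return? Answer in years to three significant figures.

γ = 1/√(1 − 0.8935²) = 1/√0.2017 = 2.227
Earth-frame duration is the dilated interval: Δt = γτ = 2.227 × 32.5 years.

Δt = 72.4 years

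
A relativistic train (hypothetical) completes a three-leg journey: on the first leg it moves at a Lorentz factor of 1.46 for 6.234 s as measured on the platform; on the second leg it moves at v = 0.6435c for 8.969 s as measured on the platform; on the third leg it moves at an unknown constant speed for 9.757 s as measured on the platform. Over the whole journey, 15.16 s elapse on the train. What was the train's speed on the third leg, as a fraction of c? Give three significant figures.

β = 0.911

Leg 1: γ = 1.46; τ_1 = 6.234/1.460 = 4.270 s.
Leg 2: γ = 1/√(1 − 0.6435²) = 1/√0.5859 = 1.306; τ_2 = 8.969/1.306 = 6.865 s.
Leg 3: speed unknown; τ_3 = 9.757/γ_3.
Total proper time: 4.270 + 6.865 + τ_3 = 15.16, so τ_3 = 15.16 − 11.14 = 4.025 s.
γ_3 = 9.757/4.025 = 2.424; β = √(1 − 1/γ²) = √0.8298.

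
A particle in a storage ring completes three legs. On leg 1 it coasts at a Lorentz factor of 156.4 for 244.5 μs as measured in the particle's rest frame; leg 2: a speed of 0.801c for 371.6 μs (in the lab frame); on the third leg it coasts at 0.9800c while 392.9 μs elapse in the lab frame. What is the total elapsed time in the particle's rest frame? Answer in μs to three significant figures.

τ = 545 μs

Leg 1: 244.5 μs is already measured in the particle's rest frame.
Leg 2: γ = 1/√(1 − 0.801²) = 1/√0.3584 = 1.670; τ_2 = 371.6/1.670 = 222.5 μs.
Leg 3: γ = 1/√(1 − 0.9800²) = 1/√0.03960 = 5.025; τ_3 = 392.9/5.025 = 78.19 μs.
Total: 244.5 + 222.5 + 78.19 μs.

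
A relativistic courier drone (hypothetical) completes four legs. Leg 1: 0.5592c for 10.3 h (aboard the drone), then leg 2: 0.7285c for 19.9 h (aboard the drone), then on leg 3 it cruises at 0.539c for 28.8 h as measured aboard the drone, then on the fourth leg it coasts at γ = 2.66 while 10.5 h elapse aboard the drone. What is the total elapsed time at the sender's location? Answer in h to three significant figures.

Δt = 104 h

Leg 1: γ = 1/√(1 − 0.5592²) = 1/√0.6873 = 1.206; Δt_1 = 1.206 × 10.3 = 12.42 h.
Leg 2: γ = 1/√(1 − 0.7285²) = 1/√0.4693 = 1.460; Δt_2 = 1.460 × 19.9 = 29.05 h.
Leg 3: γ = 1/√(1 − 0.539²) = 1/√0.7095 = 1.187; Δt_3 = 1.187 × 28.8 = 34.19 h.
Leg 4: γ = 2.66; Δt_4 = 2.660 × 10.5 = 27.93 h.
Total: 12.42 + 29.05 + 34.19 + 27.93 h.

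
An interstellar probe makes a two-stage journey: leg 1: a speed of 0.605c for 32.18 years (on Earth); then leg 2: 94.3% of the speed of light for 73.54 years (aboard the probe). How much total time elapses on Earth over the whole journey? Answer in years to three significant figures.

Leg 1: 32.18 years is already measured on Earth.
Leg 2: β = 0.943; γ = 1/√(1 − 0.943²) = 1/√0.1108 = 3.005; Δt_2 = 3.005 × 73.54 = 221.0 years.
Total: 32.18 + 221.0 years.

Δt = 253 years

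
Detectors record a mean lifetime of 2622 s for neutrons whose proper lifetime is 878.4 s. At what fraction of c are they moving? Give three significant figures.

γ = Δt/τ₀ = 2622/878.4 = 2.985
β = √(1 − 1/γ²) = √(1 − 0.1122) = √0.8878

β = 0.942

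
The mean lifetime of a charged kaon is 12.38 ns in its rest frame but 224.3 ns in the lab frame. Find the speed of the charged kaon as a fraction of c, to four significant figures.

β = 0.9985

γ = Δt/τ₀ = 224.3/12.38 = 18.12
β = √(1 − 1/γ²) = √(1 − 0.003046) = √0.9970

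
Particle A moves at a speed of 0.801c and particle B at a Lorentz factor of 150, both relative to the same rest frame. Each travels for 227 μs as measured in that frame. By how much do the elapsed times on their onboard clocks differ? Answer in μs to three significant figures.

|τ_A − τ_B| = 134 μs

A: γ = 1/√(1 − 0.801²) = 1/√0.3584 = 1.670; τ_A = 227/1.670 = 135.9 μs.
B: γ = 150; τ_B = 227/150.0 = 1.513 μs.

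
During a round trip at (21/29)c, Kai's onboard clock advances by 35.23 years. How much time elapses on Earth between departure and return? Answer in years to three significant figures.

γ = 1/√(1 − (21/29)²) = 29/20 = 1.450
Earth-frame duration is the dilated interval: Δt = γτ = 1.450 × 35.23 years.

Δt = 51.1 years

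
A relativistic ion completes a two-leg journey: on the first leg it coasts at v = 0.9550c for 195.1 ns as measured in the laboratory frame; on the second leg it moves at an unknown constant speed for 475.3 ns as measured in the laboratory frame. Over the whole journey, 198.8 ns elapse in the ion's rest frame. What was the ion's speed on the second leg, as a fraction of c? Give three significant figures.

β = 0.955

Leg 1: γ = 1/√(1 − 0.9550²) = 1/√0.08798 = 3.371; τ_1 = 195.1/3.371 = 57.87 ns.
Leg 2: speed unknown; τ_2 = 475.3/γ_2.
Total proper time: 57.87 + τ_2 = 198.8, so τ_2 = 198.8 − 57.87 = 140.9 ns.
γ_2 = 475.3/140.9 = 3.373; β = √(1 − 1/γ²) = √0.9121.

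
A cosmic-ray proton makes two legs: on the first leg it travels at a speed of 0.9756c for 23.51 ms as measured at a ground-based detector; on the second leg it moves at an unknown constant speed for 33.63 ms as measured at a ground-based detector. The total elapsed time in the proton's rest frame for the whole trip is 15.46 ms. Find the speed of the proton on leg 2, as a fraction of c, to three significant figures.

Leg 1: γ = 1/√(1 − 0.9756²) = 1/√0.04820 = 4.555; τ_1 = 23.51/4.555 = 5.162 ms.
Leg 2: speed unknown; τ_2 = 33.63/γ_2.
Total proper time: 5.162 + τ_2 = 15.46, so τ_2 = 15.46 − 5.162 = 10.30 ms.
γ_2 = 33.63/10.30 = 3.266; β = √(1 − 1/γ²) = √0.9062.

β = 0.952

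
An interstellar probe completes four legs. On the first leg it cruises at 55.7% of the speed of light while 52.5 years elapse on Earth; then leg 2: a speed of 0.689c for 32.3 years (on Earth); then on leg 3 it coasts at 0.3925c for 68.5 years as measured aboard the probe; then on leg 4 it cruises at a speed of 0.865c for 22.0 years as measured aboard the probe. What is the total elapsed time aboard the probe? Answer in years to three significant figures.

τ = 158 years

Leg 1: β = 0.557; γ = 1/√(1 − 0.557²) = 1/√0.6898 = 1.204; τ_1 = 52.5/1.204 = 43.60 years.
Leg 2: γ = 1/√(1 − 0.689²) = 1/√0.5253 = 1.380; τ_2 = 32.3/1.380 = 23.41 years.
Leg 3: 68.5 years is already measured aboard the probe.
Leg 4: 22.0 years is already measured aboard the probe.
Total: 43.60 + 23.41 + 68.50 + 22.00 years.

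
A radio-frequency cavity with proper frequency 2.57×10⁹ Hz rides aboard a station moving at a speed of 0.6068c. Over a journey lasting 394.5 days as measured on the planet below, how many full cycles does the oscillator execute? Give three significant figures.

N = 6.96×10¹⁶

γ = 1/√(1 − 0.6068²) = 1/√0.6318 = 1.258
The oscillator's own cycle count is N = f × τ where τ is the proper time aboard the station. τ = Δt/γ = 394.5/1.258 = 313.6 days = 2.709×10⁷ s.
N = 2.57×10⁹ × 2.709×10⁷ = 6.963×10¹⁶.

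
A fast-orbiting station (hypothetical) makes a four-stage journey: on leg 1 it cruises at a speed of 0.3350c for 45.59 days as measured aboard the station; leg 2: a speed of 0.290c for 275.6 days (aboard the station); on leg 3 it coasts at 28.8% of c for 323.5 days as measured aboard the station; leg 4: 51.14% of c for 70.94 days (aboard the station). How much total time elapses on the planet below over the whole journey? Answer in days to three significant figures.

Δt = 757 days

Leg 1: γ = 1/√(1 − 0.3350²) = 1/√0.8878 = 1.061; Δt_1 = 1.061 × 45.59 = 48.39 days.
Leg 2: γ = 1/√(1 − 0.290²) = 1/√0.9159 = 1.045; Δt_2 = 1.045 × 275.6 = 288.0 days.
Leg 3: β = 0.288; γ = 1/√(1 − 0.288²) = 1/√0.9171 = 1.044; Δt_3 = 1.044 × 323.5 = 337.8 days.
Leg 4: β = 0.5114; γ = 1/√(1 − 0.5114²) = 1/√0.7385 = 1.164; Δt_4 = 1.164 × 70.94 = 82.55 days.
Total: 48.39 + 288.0 + 337.8 + 82.55 days.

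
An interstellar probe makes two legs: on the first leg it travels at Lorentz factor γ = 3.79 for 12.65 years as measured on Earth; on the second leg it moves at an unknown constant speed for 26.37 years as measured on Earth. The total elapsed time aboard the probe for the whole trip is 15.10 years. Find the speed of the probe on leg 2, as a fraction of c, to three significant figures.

β = 0.895

Leg 1: γ = 3.79; τ_1 = 12.65/3.790 = 3.338 years.
Leg 2: speed unknown; τ_2 = 26.37/γ_2.
Total proper time: 3.338 + τ_2 = 15.10, so τ_2 = 15.10 − 3.338 = 11.76 years.
γ_2 = 26.37/11.76 = 2.242; β = √(1 − 1/γ²) = √0.8010.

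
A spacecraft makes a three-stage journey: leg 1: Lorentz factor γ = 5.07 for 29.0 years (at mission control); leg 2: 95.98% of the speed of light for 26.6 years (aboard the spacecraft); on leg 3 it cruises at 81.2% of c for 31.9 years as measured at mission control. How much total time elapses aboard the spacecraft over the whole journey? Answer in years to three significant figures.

τ = 50.9 years

Leg 1: γ = 5.07; τ_1 = 29.0/5.070 = 5.720 years.
Leg 2: 26.6 years is already measured aboard the spacecraft.
Leg 3: β = 0.812; γ = 1/√(1 − 0.812²) = 1/√0.3407 = 1.713; τ_3 = 31.9/1.713 = 18.62 years.
Total: 5.720 + 26.60 + 18.62 years.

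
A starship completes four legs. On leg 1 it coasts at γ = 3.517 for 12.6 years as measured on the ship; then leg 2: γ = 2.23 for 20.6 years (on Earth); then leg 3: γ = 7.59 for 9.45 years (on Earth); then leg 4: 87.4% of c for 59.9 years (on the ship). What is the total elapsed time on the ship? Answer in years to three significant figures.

τ = 83.0 years

Leg 1: 12.6 years is already measured on the ship.
Leg 2: γ = 2.23; τ_2 = 20.6/2.230 = 9.238 years.
Leg 3: γ = 7.59; τ_3 = 9.45/7.590 = 1.245 years.
Leg 4: 59.9 years is already measured on the ship.
Total: 12.60 + 9.238 + 1.245 + 59.90 years.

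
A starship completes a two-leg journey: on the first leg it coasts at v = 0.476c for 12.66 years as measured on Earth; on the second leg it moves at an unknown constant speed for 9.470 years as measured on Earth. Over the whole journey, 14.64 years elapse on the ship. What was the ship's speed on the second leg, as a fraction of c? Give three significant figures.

Leg 1: γ = 1/√(1 − 0.476²) = 1/√0.7734 = 1.137; τ_1 = 12.66/1.137 = 11.13 years.
Leg 2: speed unknown; τ_2 = 9.470/γ_2.
Total proper time: 11.13 + τ_2 = 14.64, so τ_2 = 14.64 − 11.13 = 3.506 years.
γ_2 = 9.470/3.506 = 2.701; β = √(1 − 1/γ²) = √0.8629.

β = 0.929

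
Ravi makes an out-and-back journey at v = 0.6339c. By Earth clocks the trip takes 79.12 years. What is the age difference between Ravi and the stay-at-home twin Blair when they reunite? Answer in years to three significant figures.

γ = 1/√(1 − 0.6339²) = 1/√0.5982 = 1.293
Ravi's elapsed proper time: τ = 79.12/1.293 = 61.19 years.
Age gap = Δt − τ = 79.12 − 61.19 years.

Δt − τ = 17.9 years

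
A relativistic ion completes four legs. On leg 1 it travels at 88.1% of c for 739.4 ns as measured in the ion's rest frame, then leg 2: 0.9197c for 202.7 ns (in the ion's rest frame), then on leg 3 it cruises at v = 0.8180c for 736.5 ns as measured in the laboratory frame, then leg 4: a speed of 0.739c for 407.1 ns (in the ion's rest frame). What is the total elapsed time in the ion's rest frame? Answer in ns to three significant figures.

τ = 1770 ns

Leg 1: 739.4 ns is already measured in the ion's rest frame.
Leg 2: 202.7 ns is already measured in the ion's rest frame.
Leg 3: γ = 1/√(1 − 0.8180²) = 1/√0.3309 = 1.738; τ_3 = 736.5/1.738 = 423.6 ns.
Leg 4: 407.1 ns is already measured in the ion's rest frame.
Total: 739.4 + 202.7 + 423.6 + 407.1 ns.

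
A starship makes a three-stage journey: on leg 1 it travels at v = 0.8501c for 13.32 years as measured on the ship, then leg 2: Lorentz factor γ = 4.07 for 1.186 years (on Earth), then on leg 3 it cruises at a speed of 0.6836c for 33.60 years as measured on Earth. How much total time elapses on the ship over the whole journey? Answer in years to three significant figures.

Leg 1: 13.32 years is already measured on the ship.
Leg 2: γ = 4.07; τ_2 = 1.186/4.070 = 0.2914 years.
Leg 3: γ = 1/√(1 − 0.6836²) = 1/√0.5327 = 1.370; τ_3 = 33.60/1.370 = 24.52 years.
Total: 13.32 + 0.2914 + 24.52 years.

τ = 38.1 years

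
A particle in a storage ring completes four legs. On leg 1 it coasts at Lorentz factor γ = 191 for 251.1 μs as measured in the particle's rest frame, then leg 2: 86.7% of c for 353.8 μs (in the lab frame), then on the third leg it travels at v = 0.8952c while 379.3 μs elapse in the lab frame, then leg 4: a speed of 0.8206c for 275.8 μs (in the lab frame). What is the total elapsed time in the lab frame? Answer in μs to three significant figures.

Δt = 4.90×10⁴ μs

Leg 1: γ = 191; Δt_1 = 191.0 × 251.1 = 4.796×10⁴ μs.
Leg 2: 353.8 μs is already measured in the lab frame.
Leg 3: 379.3 μs is already measured in the lab frame.
Leg 4: 275.8 μs is already measured in the lab frame.
Total: 4.796×10⁴ + 353.8 + 379.3 + 275.8 μs.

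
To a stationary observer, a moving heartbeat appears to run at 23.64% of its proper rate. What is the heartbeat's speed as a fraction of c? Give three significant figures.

Rate ratio = 1/γ, so γ = 1/0.2364 = 4.230.
β = √(1 − 1/γ²) = √(1 − 0.2364²) = √0.9441

β = 0.972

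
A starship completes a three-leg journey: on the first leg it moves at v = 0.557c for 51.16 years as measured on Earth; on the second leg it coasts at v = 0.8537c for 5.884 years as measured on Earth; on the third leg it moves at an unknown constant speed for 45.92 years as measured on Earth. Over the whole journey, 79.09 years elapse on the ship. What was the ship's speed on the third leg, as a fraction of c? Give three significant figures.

Leg 1: γ = 1/√(1 − 0.557²) = 1/√0.6898 = 1.204; τ_1 = 51.16/1.204 = 42.49 years.
Leg 2: γ = 1/√(1 − 0.8537²) = 1/√0.2712 = 1.920; τ_2 = 5.884/1.920 = 3.064 years.
Leg 3: speed unknown; τ_3 = 45.92/γ_3.
Total proper time: 42.49 + 3.064 + τ_3 = 79.09, so τ_3 = 79.09 − 45.55 = 33.54 years.
γ_3 = 45.92/33.54 = 1.369; β = √(1 − 1/γ²) = √0.4666.

β = 0.683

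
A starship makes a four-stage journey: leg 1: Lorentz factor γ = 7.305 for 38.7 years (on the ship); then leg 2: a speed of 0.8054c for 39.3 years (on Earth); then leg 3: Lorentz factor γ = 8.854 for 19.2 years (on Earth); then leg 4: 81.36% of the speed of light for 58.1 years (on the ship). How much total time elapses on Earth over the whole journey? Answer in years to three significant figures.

Leg 1: γ = 7.305; Δt_1 = 7.305 × 38.7 = 282.7 years.
Leg 2: 39.3 years is already measured on Earth.
Leg 3: 19.2 years is already measured on Earth.
Leg 4: β = 0.8136; γ = 1/√(1 − 0.8136²) = 1/√0.3381 = 1.720; Δt_4 = 1.720 × 58.1 = 99.93 years.
Total: 282.7 + 39.30 + 19.20 + 99.93 years.

Δt = 441 years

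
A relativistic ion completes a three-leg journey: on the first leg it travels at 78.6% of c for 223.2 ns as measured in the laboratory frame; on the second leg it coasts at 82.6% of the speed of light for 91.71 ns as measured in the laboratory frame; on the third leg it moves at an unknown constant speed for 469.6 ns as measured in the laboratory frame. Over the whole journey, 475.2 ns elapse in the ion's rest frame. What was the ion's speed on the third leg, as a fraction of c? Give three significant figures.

β = 0.794

Leg 1: β = 0.786; γ = 1/√(1 − 0.786²) = 1/√0.3822 = 1.618; τ_1 = 223.2/1.618 = 138.0 ns.
Leg 2: β = 0.826; γ = 1/√(1 − 0.826²) = 1/√0.3177 = 1.774; τ_2 = 91.71/1.774 = 51.69 ns.
Leg 3: speed unknown; τ_3 = 469.6/γ_3.
Total proper time: 138.0 + 51.69 + τ_3 = 475.2, so τ_3 = 475.2 − 189.7 = 285.5 ns.
γ_3 = 469.6/285.5 = 1.645; β = √(1 − 1/γ²) = √0.6303.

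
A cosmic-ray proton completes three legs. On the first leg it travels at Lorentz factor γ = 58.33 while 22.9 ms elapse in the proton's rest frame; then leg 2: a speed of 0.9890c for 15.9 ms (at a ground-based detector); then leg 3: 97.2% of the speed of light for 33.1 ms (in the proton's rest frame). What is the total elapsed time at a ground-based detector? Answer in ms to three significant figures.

Leg 1: γ = 58.33; Δt_1 = 58.33 × 22.9 = 1336 ms.
Leg 2: 15.9 ms is already measured at a ground-based detector.
Leg 3: β = 0.972; γ = 1/√(1 − 0.972²) = 1/√0.05522 = 4.256; Δt_3 = 4.256 × 33.1 = 140.9 ms.
Total: 1336 + 15.90 + 140.9 ms.

Δt = 1490 ms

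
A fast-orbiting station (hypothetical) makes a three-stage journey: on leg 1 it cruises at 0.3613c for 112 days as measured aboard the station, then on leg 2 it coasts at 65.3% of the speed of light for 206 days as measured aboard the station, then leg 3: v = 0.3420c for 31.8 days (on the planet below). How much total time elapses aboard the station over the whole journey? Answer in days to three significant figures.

Leg 1: 112 days is already measured aboard the station.
Leg 2: 206 days is already measured aboard the station.
Leg 3: γ = 1/√(1 − 0.3420²) = 1/√0.8830 = 1.064; τ_3 = 31.8/1.064 = 29.88 days.
Total: 112.0 + 206.0 + 29.88 days.

τ = 348 days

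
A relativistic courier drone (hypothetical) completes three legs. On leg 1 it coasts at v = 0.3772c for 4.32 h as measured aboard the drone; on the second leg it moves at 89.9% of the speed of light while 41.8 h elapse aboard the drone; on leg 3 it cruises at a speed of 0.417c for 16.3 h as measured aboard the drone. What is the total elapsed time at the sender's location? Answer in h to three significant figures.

Leg 1: γ = 1/√(1 − 0.3772²) = 1/√0.8577 = 1.080; Δt_1 = 1.080 × 4.32 = 4.665 h.
Leg 2: β = 0.899; γ = 1/√(1 − 0.899²) = 1/√0.1918 = 2.283; Δt_2 = 2.283 × 41.8 = 95.44 h.
Leg 3: γ = 1/√(1 − 0.417²) = 1/√0.8261 = 1.100; Δt_3 = 1.100 × 16.3 = 17.93 h.
Total: 4.665 + 95.44 + 17.93 h.

Δt = 118 h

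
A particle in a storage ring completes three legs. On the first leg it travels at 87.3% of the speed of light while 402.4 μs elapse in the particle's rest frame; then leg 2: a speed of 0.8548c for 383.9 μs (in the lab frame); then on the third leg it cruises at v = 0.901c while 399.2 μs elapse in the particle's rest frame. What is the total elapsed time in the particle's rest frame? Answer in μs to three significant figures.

Leg 1: 402.4 μs is already measured in the particle's rest frame.
Leg 2: γ = 1/√(1 − 0.8548²) = 1/√0.2693 = 1.927; τ_2 = 383.9/1.927 = 199.2 μs.
Leg 3: 399.2 μs is already measured in the particle's rest frame.
Total: 402.4 + 199.2 + 399.2 μs.

τ = 1000 μs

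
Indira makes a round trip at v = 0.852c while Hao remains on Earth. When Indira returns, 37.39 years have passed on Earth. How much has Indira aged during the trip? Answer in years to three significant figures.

γ = 1/√(1 − 0.852²) = 1/√0.2741 = 1.910
Indira's clock measures proper time along the trip: τ = Δt/γ = 37.39/1.910 years.

τ = 19.6 years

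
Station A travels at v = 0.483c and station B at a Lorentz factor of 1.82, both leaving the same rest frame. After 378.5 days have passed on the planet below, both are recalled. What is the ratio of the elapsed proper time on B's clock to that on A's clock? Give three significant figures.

A: γ = 1/√(1 − 0.483²) = 1/√0.7667 = 1.142. B: γ = 1.82.
τ_A/τ_B = γ_B/γ_A = 1.820/1.142 = 1.594, so τ_B/τ_A = 0.6275.

τ_B/τ_A = 0.627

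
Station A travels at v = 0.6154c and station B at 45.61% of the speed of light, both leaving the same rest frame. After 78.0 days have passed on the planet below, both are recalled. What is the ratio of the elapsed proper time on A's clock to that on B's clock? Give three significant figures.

τ_A/τ_B = 0.886

A: γ = 1/√(1 − 0.6154²) = 1/√0.6213 = 1.269. B: β = 0.4561; γ = 1/√(1 − 0.4561²) = 1/√0.7920 = 1.124.
τ_A/τ_B = γ_B/γ_A = 1.124/1.269 = 0.8857, so τ_A/τ_B = 0.8857.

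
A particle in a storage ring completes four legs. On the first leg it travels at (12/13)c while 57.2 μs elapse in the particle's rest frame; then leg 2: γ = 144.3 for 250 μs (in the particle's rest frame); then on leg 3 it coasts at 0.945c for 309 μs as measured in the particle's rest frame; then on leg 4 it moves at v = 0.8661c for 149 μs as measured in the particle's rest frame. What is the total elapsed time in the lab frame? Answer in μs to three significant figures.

Δt = 3.75×10⁴ μs

Leg 1: γ = 1/√(1 − (12/13)²) = 13/5 = 2.600; Δt_1 = 2.600 × 57.2 = 148.7 μs.
Leg 2: γ = 144.3; Δt_2 = 144.3 × 250 = 3.607×10⁴ μs.
Leg 3: γ = 1/√(1 − 0.945²) = 1/√0.1070 = 3.057; Δt_3 = 3.057 × 309 = 944.8 μs.
Leg 4: γ = 1/√(1 − 0.8661²) = 1/√0.2499 = 2.001; Δt_4 = 2.001 × 149 = 298.1 μs.
Total: 148.7 + 3.607×10⁴ + 944.8 + 298.1 μs.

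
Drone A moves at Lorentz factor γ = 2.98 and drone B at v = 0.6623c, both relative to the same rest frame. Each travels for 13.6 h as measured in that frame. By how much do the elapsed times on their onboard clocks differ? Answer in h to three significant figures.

|τ_A − τ_B| = 5.63 h

A: γ = 2.98; τ_A = 13.6/2.980 = 4.564 h.
B: γ = 1/√(1 − 0.6623²) = 1/√0.5614 = 1.335; τ_B = 13.6/1.335 = 10.19 h.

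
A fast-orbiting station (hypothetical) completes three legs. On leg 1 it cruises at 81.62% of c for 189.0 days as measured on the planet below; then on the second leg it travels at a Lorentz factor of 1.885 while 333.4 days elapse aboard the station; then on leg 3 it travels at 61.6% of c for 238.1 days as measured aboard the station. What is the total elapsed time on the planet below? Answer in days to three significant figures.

Leg 1: 189.0 days is already measured on the planet below.
Leg 2: γ = 1.885; Δt_2 = 1.885 × 333.4 = 628.5 days.
Leg 3: β = 0.616; γ = 1/√(1 − 0.616²) = 1/√0.6205 = 1.269; Δt_3 = 1.269 × 238.1 = 302.3 days.
Total: 189.0 + 628.5 + 302.3 days.

Δt = 1120 days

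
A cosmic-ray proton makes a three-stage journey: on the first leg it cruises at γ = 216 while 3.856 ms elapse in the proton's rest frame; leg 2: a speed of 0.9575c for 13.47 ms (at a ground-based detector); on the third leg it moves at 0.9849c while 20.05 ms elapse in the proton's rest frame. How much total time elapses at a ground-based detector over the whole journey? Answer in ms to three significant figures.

Leg 1: γ = 216; Δt_1 = 216.0 × 3.856 = 832.9 ms.
Leg 2: 13.47 ms is already measured at a ground-based detector.
Leg 3: γ = 1/√(1 − 0.9849²) = 1/√0.02997 = 5.776; Δt_3 = 5.776 × 20.05 = 115.8 ms.
Total: 832.9 + 13.47 + 115.8 ms.

Δt = 962 ms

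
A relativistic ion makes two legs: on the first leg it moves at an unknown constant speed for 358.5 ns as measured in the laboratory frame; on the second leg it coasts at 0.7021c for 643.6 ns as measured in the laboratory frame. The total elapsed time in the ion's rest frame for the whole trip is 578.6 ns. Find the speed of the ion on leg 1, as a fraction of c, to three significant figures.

Leg 1: speed unknown; τ_1 = 358.5/γ_1.
Leg 2: γ = 1/√(1 − 0.7021²) = 1/√0.5071 = 1.404; τ_2 = 643.6/1.404 = 458.3 ns.
Total proper time: τ_1 + 458.3 = 578.6, so τ_1 = 578.6 − 458.3 = 120.3 ns.
γ_1 = 358.5/120.3 = 2.980; β = √(1 − 1/γ²) = √0.8874.

β = 0.942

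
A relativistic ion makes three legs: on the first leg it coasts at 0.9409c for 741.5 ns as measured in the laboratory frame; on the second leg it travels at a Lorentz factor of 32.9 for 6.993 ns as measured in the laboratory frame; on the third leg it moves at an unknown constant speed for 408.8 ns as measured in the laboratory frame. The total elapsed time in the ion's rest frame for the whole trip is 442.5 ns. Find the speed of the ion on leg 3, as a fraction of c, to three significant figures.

β = 0.884

Leg 1: γ = 1/√(1 − 0.9409²) = 1/√0.1147 = 2.953; τ_1 = 741.5/2.953 = 251.1 ns.
Leg 2: γ = 32.9; τ_2 = 6.993/32.90 = 0.2126 ns.
Leg 3: speed unknown; τ_3 = 408.8/γ_3.
Total proper time: 251.1 + 0.2126 + τ_3 = 442.5, so τ_3 = 442.5 − 251.3 = 191.2 ns.
γ_3 = 408.8/191.2 = 2.139; β = √(1 − 1/γ²) = √0.7814.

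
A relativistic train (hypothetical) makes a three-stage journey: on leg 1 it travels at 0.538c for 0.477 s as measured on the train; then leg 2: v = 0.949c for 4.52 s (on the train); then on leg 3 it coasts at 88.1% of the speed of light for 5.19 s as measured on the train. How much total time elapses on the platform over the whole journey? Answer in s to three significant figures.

Leg 1: γ = 1/√(1 − 0.538²) = 1/√0.7106 = 1.186; Δt_1 = 1.186 × 0.477 = 0.5659 s.
Leg 2: γ = 1/√(1 − 0.949²) = 1/√0.09940 = 3.172; Δt_2 = 3.172 × 4.52 = 14.34 s.
Leg 3: β = 0.881; γ = 1/√(1 − 0.881²) = 1/√0.2238 = 2.114; Δt_3 = 2.114 × 5.19 = 10.97 s.
Total: 0.5659 + 14.34 + 10.97 s.

Δt = 25.9 s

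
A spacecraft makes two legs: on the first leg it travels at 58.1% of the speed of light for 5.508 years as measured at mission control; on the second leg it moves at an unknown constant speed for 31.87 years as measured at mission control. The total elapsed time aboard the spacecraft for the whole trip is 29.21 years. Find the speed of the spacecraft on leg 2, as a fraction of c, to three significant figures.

β = 0.631

Leg 1: β = 0.581; γ = 1/√(1 − 0.581²) = 1/√0.6624 = 1.229; τ_1 = 5.508/1.229 = 4.483 years.
Leg 2: speed unknown; τ_2 = 31.87/γ_2.
Total proper time: 4.483 + τ_2 = 29.21, so τ_2 = 29.21 − 4.483 = 24.73 years.
γ_2 = 31.87/24.73 = 1.289; β = √(1 − 1/γ²) = √0.3980.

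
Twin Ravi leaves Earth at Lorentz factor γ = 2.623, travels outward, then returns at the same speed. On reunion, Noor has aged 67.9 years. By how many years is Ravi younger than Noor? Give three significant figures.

Δt − τ = 42.0 years

γ = 2.623
Ravi's elapsed proper time: τ = 67.9/2.623 = 25.89 years.
Age gap = Δt − τ = 67.9 − 25.89 years.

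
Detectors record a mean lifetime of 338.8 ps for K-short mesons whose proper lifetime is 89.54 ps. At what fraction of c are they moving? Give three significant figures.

γ = Δt/τ₀ = 338.8/89.54 = 3.784
β = √(1 − 1/γ²) = √(1 − 0.06985) = √0.9302

β = 0.964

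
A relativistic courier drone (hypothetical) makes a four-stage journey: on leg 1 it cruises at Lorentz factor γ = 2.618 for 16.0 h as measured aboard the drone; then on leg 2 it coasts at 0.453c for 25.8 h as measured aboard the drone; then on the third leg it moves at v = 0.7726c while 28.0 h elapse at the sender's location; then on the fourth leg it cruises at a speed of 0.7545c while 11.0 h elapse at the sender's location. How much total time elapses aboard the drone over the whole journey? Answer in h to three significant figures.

τ = 66.8 h

Leg 1: 16.0 h is already measured aboard the drone.
Leg 2: 25.8 h is already measured aboard the drone.
Leg 3: γ = 1/√(1 − 0.7726²) = 1/√0.4031 = 1.575; τ_3 = 28.0/1.575 = 17.78 h.
Leg 4: γ = 1/√(1 − 0.7545²) = 1/√0.4307 = 1.524; τ_4 = 11.0/1.524 = 7.219 h.
Total: 16.00 + 25.80 + 17.78 + 7.219 h.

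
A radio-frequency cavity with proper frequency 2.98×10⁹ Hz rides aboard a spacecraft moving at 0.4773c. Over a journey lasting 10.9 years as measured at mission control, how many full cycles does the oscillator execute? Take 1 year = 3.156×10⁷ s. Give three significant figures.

γ = 1/√(1 − 0.4773²) = 1/√0.7722 = 1.138
The oscillator's own cycle count is N = f × τ where τ is the proper time aboard the spacecraft. τ = Δt/γ = 10.9/1.138 = 9.578 years = 3.023×10⁸ s.
N = 2.98×10⁹ × 3.023×10⁸ = 9.008×10¹⁷.

N = 9.01×10¹⁷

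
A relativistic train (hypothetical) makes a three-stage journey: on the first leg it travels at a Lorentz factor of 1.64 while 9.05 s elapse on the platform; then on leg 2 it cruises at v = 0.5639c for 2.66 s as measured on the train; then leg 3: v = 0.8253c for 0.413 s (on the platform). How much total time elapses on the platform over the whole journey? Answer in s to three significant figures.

Δt = 12.7 s

Leg 1: 9.05 s is already measured on the platform.
Leg 2: γ = 1/√(1 − 0.5639²) = 1/√0.6820 = 1.211; Δt_2 = 1.211 × 2.66 = 3.221 s.
Leg 3: 0.413 s is already measured on the platform.
Total: 9.050 + 3.221 + 0.4130 s.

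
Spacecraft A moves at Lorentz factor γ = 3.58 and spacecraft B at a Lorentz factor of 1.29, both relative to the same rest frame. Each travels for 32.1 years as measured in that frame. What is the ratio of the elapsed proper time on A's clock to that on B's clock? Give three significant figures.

τ_A/τ_B = 0.360

A: γ = 3.58. B: γ = 1.29.
τ_A/τ_B = γ_B/γ_A = 1.290/3.580 = 0.3603, so τ_A/τ_B = 0.3603.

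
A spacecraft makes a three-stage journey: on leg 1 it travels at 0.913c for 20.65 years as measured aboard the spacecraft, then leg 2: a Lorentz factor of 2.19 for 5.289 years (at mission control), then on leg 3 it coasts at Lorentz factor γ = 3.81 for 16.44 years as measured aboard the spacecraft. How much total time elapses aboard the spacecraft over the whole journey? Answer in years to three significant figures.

Leg 1: 20.65 years is already measured aboard the spacecraft.
Leg 2: γ = 2.19; τ_2 = 5.289/2.190 = 2.415 years.
Leg 3: 16.44 years is already measured aboard the spacecraft.
Total: 20.65 + 2.415 + 16.44 years.

τ = 39.5 years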